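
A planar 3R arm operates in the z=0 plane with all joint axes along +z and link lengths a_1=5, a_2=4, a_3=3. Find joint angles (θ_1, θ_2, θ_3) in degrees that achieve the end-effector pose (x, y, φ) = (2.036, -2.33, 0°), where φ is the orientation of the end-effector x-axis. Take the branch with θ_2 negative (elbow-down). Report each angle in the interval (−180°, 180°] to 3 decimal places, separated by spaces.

wrist centre = target − a_3·(cos φ, sin φ) = (-0.9640, -2.3300)
cos θ_2 = (6.3582−5²−4²)/(2·5·4) = -0.8660; θ_2 = -150.0023° (elbow-down)
β = atan2(-2.3300,-0.9640) = -112.4765°; ψ = atan2(-1.9999,1.5358) = -52.4771°
θ_1 = β − ψ = -59.9994°
θ_3 = φ − θ_1 − θ_2 = -149.9983° (wrapped to (-180°,180°])

-59.999 -150.002 -149.998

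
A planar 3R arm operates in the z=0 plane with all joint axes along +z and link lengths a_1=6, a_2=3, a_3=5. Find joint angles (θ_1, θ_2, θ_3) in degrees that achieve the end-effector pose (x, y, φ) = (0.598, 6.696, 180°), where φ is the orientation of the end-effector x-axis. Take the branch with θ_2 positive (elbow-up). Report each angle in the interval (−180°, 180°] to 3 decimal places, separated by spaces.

wrist centre = target − a_3·(cos φ, sin φ) = (5.5980, 6.6960)
cos θ_2 = (76.1740−6²−3²)/(2·6·3) = 0.8659; θ_2 = 30.0092° (elbow-up)
β = atan2(6.6960,5.5980) = 50.1037°; ψ = atan2(1.5004,8.5978) = 9.8991°
θ_1 = β − ψ = 40.2046°
θ_3 = φ − θ_1 − θ_2 = 109.7862° (wrapped to (-180°,180°])

40.205 30.009 109.786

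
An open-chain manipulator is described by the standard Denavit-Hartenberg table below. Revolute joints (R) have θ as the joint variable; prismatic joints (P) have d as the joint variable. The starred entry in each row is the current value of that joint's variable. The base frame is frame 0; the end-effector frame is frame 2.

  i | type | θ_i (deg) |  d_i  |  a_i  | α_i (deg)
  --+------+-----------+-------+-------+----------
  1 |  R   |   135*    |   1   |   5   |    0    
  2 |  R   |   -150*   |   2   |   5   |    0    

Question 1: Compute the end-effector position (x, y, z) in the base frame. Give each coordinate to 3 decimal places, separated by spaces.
after link 1: o_1 = (-3.5355, 3.5355, 1.0000)
after link 2: o_2 = (1.2941, 2.2414, 3.0000)

1.294 2.241 3.000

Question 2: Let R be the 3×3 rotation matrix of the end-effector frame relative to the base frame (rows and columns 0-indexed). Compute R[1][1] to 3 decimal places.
End-effector y-axis (col 1 of R) = (0.2588,0.9659,0.0000)
R[1][1] = 0.9659

0.966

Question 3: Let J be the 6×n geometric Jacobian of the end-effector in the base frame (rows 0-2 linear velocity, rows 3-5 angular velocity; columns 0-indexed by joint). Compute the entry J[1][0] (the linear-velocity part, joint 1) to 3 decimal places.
axis z_0 = ẑ; lever o_n−o_0 = (1.2941,2.2414,3.0000)
cross product → J_v[:, 0] = (-2.2414,1.2941,0.0000)
J_ω[:, 0] = z_0
entry J[1][0] = 1.2941

1.294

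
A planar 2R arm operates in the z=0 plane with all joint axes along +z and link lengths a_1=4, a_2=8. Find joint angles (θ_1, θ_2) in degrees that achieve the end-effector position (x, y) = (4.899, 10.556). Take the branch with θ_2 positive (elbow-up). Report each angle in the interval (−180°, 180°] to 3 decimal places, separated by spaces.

45.005 29.993

cos θ_2 = (135.4293−4²−8²)/(2·4·8) = 0.8661; θ_2 = 29.9934° (elbow-up)
β = atan2(10.5560,4.8990) = 65.1042°; ψ = atan2(3.9992,10.9287) = 20.0994°
θ_1 = β − ψ = 45.0048°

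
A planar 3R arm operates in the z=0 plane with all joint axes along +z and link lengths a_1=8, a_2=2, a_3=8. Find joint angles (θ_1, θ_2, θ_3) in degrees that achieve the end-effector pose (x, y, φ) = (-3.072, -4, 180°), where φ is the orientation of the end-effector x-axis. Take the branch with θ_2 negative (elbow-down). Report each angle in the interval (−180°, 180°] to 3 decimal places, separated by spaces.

wrist centre = target − a_3·(cos φ, sin φ) = (4.9280, -4.0000)
cos θ_2 = (40.2852−8²−2²)/(2·8·2) = -0.8661; θ_2 = -150.0072° (elbow-down)
β = atan2(-4.0000,4.9280) = -39.0658°; ψ = atan2(-0.9998,6.2678) = -9.0629°
θ_1 = β − ψ = -30.0029°
θ_3 = φ − θ_1 − θ_2 = 0.0101° (wrapped to (-180°,180°])

-30.003 -150.007 0.010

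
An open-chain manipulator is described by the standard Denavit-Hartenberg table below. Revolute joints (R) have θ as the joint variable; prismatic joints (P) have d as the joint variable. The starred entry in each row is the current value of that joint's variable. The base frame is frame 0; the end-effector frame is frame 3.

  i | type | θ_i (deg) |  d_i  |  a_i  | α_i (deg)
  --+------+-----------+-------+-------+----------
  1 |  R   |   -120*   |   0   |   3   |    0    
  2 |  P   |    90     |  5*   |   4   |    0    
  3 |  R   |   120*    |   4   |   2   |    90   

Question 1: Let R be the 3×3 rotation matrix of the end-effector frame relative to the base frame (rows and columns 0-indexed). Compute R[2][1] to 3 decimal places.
End-effector y-axis (col 1 of R) = (-0.0000,0.0000,1.0000)
R[2][1] = 1.0000

1.000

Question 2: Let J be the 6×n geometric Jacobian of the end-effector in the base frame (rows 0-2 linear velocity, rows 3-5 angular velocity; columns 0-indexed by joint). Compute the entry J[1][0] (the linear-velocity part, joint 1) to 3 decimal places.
axis z_0 = ẑ; lever o_n−o_0 = (1.9641,-2.5981,9.0000)
cross product → J_v[:, 0] = (2.5981,1.9641,-0.0000)
J_ω[:, 0] = z_0
entry J[1][0] = 1.9641

1.964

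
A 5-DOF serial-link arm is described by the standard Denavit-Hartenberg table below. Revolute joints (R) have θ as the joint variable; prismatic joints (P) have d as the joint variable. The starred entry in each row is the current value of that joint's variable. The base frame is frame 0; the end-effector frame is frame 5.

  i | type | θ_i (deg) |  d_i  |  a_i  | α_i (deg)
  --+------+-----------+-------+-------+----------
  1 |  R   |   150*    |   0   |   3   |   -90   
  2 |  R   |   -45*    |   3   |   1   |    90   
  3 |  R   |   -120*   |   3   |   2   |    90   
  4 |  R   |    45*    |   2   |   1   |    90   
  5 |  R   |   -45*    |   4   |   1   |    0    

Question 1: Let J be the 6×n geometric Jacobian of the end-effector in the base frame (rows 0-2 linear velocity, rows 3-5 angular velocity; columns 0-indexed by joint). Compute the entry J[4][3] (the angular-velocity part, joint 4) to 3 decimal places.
axis z_3 = (0.2803,-0.7392,-0.6124); lever o_n−o_3 = (2.3526,1.9308,-3.3650)
cross product → J_v[:, 3] = (3.6697,-0.4974,2.2803)
J_ω[:, 3] = z_3
entry J[4][3] = -0.7392

-0.739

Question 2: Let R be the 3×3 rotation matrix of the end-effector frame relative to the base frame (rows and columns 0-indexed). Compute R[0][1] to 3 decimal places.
0.874

End-effector y-axis (col 1 of R) = (0.8740,-0.4129,-0.2562)
R[0][1] = 0.8740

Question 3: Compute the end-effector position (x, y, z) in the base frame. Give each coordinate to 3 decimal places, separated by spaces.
after link 1: o_1 = (-2.5981, 1.5000, 0.0000)
after link 2: o_2 = (-4.7104, -0.7445, 0.7071)
after link 3: o_3 = (-1.3949, -0.6587, 2.1213)
after link 4: o_4 = (0.1214, -1.9818, 1.1466)
after link 5: o_5 = (0.9577, 1.2720, -1.2436)

0.958 1.272 -1.244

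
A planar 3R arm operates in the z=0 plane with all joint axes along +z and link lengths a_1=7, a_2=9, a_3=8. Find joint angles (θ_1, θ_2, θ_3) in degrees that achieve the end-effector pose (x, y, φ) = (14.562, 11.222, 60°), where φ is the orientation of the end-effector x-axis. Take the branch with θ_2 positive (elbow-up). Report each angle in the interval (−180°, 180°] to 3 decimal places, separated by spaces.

-30.004 90.003 0.000

wrist centre = target − a_3·(cos φ, sin φ) = (10.5620, 4.2938)
cos θ_2 = (129.9925−7²−9²)/(2·7·9) = -0.0001; θ_2 = 90.0034° (elbow-up)
β = atan2(4.2938,10.5620) = 22.1233°; ψ = atan2(9.0000,6.9995) = 52.1271°
θ_1 = β − ψ = -30.0038°
θ_3 = φ − θ_1 − θ_2 = 0.0004° (wrapped to (-180°,180°])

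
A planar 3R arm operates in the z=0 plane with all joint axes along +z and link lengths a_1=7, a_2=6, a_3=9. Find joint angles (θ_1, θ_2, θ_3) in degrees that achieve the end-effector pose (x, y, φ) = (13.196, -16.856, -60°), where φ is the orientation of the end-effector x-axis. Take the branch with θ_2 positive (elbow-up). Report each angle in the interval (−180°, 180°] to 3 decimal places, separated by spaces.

-60.005 30.014 -30.008

wrist centre = target − a_3·(cos φ, sin φ) = (8.6960, -9.0618)
cos θ_2 = (157.7361−7²−6²)/(2·7·6) = 0.8659; θ_2 = 30.0137° (elbow-up)
β = atan2(-9.0618,8.6960) = -46.1800°; ψ = atan2(3.0012,12.1954) = 13.8255°
θ_1 = β − ψ = -60.0055°
θ_3 = φ − θ_1 − θ_2 = -30.0082° (wrapped to (-180°,180°])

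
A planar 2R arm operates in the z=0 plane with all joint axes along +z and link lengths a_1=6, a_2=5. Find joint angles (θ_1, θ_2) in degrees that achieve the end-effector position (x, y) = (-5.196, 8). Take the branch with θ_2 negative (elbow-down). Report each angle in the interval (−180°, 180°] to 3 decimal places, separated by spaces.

150.000 -60.002

cos θ_2 = (90.9984−6²−5²)/(2·6·5) = 0.5000; θ_2 = -60.0017° (elbow-down)
β = atan2(8.0000,-5.1960) = 123.0037°; ψ = atan2(-4.3302,8.4999) = -26.9963°
θ_1 = β − ψ = 150.0000°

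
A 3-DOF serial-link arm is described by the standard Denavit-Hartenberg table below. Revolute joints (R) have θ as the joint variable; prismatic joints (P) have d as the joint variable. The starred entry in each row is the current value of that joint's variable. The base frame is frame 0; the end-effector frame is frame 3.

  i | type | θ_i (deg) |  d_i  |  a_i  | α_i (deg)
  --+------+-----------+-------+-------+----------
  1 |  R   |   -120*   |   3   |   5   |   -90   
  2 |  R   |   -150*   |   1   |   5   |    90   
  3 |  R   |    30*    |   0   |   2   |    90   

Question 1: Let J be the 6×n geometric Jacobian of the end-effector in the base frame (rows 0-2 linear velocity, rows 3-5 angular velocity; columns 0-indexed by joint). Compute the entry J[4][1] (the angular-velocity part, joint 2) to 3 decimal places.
-0.500

axis z_1 = (0.8660,-0.5000,0.0000); lever o_n−o_1 = (4.6471,4.0490,3.3660)
cross product → J_v[:, 1] = (-1.6830,-2.9151,5.8301)
J_ω[:, 1] = z_1
entry J[4][1] = -0.5000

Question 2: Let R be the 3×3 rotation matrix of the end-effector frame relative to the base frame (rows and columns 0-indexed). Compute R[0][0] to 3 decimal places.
0.808

End-effector x-axis (col 0 of R) = (0.8080,0.3995,0.4330)
R[0][0] = 0.8080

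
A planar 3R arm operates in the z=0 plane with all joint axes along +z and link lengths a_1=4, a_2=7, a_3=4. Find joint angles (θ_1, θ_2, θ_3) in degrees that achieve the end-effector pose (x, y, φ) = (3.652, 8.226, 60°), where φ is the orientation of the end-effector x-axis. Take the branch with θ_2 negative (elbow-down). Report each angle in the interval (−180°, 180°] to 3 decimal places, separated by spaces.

wrist centre = target − a_3·(cos φ, sin φ) = (1.6520, 4.7619)
cos θ_2 = (25.4048−4²−7²)/(2·4·7) = -0.7071; θ_2 = -134.9960° (elbow-down)
β = atan2(4.7619,1.6520) = 70.8673°; ψ = atan2(-4.9501,-0.9494) = -100.8572°
θ_1 = β − ψ = 171.7245°
θ_3 = φ − θ_1 − θ_2 = 23.2715° (wrapped to (-180°,180°])

171.724 -134.996 23.272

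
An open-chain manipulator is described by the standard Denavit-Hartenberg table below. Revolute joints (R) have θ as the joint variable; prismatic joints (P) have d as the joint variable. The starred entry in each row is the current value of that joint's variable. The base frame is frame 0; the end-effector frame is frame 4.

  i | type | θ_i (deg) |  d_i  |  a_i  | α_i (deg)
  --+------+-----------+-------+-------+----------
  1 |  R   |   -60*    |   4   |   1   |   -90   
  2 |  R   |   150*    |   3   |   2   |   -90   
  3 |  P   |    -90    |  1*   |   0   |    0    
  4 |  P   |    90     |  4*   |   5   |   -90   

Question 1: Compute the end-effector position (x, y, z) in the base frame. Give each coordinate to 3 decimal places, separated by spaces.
after link 1: o_1 = (0.5000, -0.8660, 4.0000)
after link 2: o_2 = (2.2321, 2.1340, 3.0000)
after link 3: o_3 = (1.9821, 2.5670, 3.8660)
after link 4: o_4 = (-1.1830, 8.0490, 4.8301)

-1.183 8.049 4.830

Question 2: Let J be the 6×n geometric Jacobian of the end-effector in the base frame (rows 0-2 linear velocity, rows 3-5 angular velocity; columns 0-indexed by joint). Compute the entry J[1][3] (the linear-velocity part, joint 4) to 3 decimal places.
0.433

prismatic axis z_3 = (-0.2500,0.4330,0.8660)
J_v[:, 3] = z_3; J_ω[:, 3] = (0,0,0)
entry J[1][3] = 0.4330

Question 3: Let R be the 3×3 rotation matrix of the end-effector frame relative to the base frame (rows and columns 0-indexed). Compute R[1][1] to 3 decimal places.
-0.433

End-effector y-axis (col 1 of R) = (0.2500,-0.4330,-0.8660)
R[1][1] = -0.4330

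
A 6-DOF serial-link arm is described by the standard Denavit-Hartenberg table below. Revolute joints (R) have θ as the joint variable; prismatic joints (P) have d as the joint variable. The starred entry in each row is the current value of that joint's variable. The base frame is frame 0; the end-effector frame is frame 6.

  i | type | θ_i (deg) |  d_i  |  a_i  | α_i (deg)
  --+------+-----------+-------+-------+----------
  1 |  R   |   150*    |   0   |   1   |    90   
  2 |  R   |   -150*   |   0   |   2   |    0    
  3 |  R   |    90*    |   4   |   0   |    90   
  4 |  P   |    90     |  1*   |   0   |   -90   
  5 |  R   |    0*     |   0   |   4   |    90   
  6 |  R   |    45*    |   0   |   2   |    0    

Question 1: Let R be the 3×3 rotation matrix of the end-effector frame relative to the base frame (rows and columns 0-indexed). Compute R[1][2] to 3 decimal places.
-0.433

End-effector z-axis (col 2 of R) = (0.7500,-0.4330,-0.5000)
R[1][2] = -0.4330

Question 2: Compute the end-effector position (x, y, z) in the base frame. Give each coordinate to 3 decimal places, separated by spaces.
6.703 7.000 -0.275

after link 1: o_1 = (-0.8660, 0.5000, 0.0000)
after link 2: o_2 = (0.6340, -0.3660, -1.0000)
after link 3: o_3 = (2.6340, 3.0981, -1.0000)
after link 4: o_4 = (3.3840, 2.6651, -1.5000)
after link 5: o_5 = (5.3840, 6.1292, -1.5000)
after link 6: o_6 = (6.7035, 7.0004, -0.2753)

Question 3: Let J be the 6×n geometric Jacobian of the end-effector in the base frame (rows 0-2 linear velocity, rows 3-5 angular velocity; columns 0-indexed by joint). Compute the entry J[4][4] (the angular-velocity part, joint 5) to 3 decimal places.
-0.250

axis z_4 = (0.4330,-0.2500,0.8660); lever o_n−o_4 = (3.3195,4.3353,1.2247)
cross product → J_v[:, 4] = (-4.0607,2.3444,2.7071)
J_ω[:, 4] = z_4
entry J[4][4] = -0.2500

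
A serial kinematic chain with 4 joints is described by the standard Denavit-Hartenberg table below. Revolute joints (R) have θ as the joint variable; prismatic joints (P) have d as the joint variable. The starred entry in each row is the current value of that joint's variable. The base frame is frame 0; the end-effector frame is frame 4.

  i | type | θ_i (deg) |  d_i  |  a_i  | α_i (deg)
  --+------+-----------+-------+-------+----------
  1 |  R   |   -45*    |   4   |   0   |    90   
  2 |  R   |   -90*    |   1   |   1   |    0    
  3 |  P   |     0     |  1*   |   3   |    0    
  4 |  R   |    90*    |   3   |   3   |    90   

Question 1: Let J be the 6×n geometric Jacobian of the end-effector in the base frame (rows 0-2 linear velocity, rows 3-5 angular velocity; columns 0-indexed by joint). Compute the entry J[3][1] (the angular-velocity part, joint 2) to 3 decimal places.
axis z_1 = (-0.7071,-0.7071,0.0000); lever o_n−o_1 = (-1.4142,-5.6569,-4.0000)
cross product → J_v[:, 1] = (2.8284,-2.8284,3.0000)
J_ω[:, 1] = z_1
entry J[3][1] = -0.7071

-0.707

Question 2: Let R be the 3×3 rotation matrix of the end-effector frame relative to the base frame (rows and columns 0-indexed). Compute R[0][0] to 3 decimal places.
0.707

End-effector x-axis (col 0 of R) = (0.7071,-0.7071,0.0000)
R[0][0] = 0.7071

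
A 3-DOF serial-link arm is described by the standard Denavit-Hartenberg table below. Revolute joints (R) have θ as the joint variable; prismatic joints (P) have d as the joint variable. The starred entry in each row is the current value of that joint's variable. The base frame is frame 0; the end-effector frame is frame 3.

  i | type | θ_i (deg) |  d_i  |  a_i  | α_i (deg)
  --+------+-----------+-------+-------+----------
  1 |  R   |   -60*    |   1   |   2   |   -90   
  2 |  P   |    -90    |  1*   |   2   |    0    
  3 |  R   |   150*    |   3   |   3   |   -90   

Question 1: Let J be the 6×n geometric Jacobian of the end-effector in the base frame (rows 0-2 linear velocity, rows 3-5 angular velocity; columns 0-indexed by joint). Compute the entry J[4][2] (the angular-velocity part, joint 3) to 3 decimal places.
0.500

axis z_2 = (0.8660,0.5000,0.0000); lever o_n−o_2 = (3.3481,0.2010,-2.5981)
cross product → J_v[:, 2] = (-1.2990,2.2500,-1.5000)
J_ω[:, 2] = z_2
entry J[4][2] = 0.5000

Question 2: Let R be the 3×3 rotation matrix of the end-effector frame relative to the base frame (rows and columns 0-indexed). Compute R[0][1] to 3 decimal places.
End-effector y-axis (col 1 of R) = (-0.8660,-0.5000,-0.0000)
R[0][1] = -0.8660

-0.866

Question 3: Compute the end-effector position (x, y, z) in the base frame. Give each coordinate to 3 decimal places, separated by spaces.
after link 1: o_1 = (1.0000, -1.7321, 1.0000)
after link 2: o_2 = (1.8660, -1.2321, 3.0000)
after link 3: o_3 = (5.2141, -1.0311, 0.4019)

5.214 -1.031 0.402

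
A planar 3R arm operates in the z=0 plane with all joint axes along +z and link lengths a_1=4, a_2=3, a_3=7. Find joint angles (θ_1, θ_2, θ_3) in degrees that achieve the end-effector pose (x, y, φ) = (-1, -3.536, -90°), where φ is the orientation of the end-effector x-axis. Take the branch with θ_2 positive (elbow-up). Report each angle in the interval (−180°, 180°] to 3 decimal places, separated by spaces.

wrist centre = target − a_3·(cos φ, sin φ) = (-1.0000, 3.4640)
cos θ_2 = (12.9993−4²−3²)/(2·4·3) = -0.5000; θ_2 = 120.0019° (elbow-up)
β = atan2(3.4640,-1.0000) = 106.1026°; ψ = atan2(2.5980,2.4999) = 46.1026°
θ_1 = β − ψ = 60.0000°
θ_3 = φ − θ_1 − θ_2 = 89.9981° (wrapped to (-180°,180°])

60.000 120.002 89.998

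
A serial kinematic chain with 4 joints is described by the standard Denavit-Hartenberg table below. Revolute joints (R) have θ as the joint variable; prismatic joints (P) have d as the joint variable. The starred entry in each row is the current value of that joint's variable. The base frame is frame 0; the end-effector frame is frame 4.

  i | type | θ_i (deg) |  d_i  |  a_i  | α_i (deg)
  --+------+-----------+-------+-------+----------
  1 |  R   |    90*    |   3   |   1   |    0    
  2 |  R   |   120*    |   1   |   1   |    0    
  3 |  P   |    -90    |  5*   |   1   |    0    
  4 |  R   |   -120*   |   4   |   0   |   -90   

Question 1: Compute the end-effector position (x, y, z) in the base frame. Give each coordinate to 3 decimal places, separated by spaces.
after link 1: o_1 = (0.0000, 1.0000, 3.0000)
after link 2: o_2 = (-0.8660, 0.5000, 4.0000)
after link 3: o_3 = (-1.3660, 1.3660, 9.0000)
after link 4: o_4 = (-1.3660, 1.3660, 13.0000)

-1.366 1.366 13.000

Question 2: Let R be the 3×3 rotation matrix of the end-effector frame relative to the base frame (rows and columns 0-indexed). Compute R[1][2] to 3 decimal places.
1.000

End-effector z-axis (col 2 of R) = (0.0000,1.0000,0.0000)
R[1][2] = 1.0000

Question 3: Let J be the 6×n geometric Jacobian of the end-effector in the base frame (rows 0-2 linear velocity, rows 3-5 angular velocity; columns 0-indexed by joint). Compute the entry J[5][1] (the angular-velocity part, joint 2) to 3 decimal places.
axis z_1 = (0.0000,0.0000,1.0000); lever o_n−o_1 = (-1.3660,0.3660,10.0000)
cross product → J_v[:, 1] = (-0.3660,-1.3660,0.0000)
J_ω[:, 1] = z_1
entry J[5][1] = 1.0000

1.000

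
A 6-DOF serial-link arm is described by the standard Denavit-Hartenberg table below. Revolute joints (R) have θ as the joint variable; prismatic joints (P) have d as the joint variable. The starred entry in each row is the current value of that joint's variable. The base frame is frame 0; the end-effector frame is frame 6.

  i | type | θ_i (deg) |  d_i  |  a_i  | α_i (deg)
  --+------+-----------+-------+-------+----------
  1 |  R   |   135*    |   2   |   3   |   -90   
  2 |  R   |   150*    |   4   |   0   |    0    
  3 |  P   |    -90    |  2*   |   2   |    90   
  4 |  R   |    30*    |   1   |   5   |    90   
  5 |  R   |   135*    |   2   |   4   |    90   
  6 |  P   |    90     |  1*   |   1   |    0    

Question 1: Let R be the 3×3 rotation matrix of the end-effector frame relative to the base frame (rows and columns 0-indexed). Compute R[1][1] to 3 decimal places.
-0.467

End-effector y-axis (col 1 of R) = (-0.0335,-0.4665,-0.8839)
R[1][1] = -0.4665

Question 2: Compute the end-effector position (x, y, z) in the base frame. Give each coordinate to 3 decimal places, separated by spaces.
-10.441 3.594 -0.922

after link 1: o_1 = (-2.1213, 2.1213, 2.0000)
after link 2: o_2 = (-4.9497, -0.7071, 2.0000)
after link 3: o_3 = (-7.0711, -1.4142, 0.2679)
after link 4: o_4 = (-10.9821, -1.0387, -2.9821)
after link 5: o_5 = (-9.9770, 2.4056, -0.3125)
after link 6: o_6 = (-10.4409, 3.5943, -0.9223)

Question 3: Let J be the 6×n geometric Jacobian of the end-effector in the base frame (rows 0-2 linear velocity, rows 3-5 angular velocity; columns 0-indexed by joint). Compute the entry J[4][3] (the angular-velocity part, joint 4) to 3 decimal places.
axis z_3 = (-0.6124,0.6124,0.5000); lever o_n−o_3 = (-3.3698,5.0085,-1.1903)
cross product → J_v[:, 3] = (-3.2332,-2.4138,-1.0035)
J_ω[:, 3] = z_3
entry J[4][3] = 0.6124

0.612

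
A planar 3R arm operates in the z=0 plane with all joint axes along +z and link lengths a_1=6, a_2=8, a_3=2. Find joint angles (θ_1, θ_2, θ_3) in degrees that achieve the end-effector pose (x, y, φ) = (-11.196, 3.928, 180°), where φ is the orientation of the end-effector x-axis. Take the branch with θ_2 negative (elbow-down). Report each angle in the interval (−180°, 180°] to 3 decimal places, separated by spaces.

-149.998 -90.003 60.000

wrist centre = target − a_3·(cos φ, sin φ) = (-9.1960, 3.9280)
cos θ_2 = (99.9956−6²−8²)/(2·6·8) = -0.0000; θ_2 = -90.0026° (elbow-down)
β = atan2(3.9280,-9.1960) = 156.8706°; ψ = atan2(-8.0000,5.9996) = -53.1318°
θ_1 = β − ψ = 210.0024°
θ_3 = φ − θ_1 − θ_2 = 60.0002° (wrapped to (-180°,180°])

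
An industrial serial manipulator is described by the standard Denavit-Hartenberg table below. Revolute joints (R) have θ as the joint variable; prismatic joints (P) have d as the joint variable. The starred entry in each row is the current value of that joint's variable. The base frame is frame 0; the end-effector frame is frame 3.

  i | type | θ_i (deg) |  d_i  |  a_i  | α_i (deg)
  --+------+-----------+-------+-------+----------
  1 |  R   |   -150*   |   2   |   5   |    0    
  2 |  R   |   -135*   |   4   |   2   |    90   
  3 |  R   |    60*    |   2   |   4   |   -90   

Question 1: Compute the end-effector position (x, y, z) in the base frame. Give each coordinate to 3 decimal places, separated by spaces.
-1.363 0.846 9.464

after link 1: o_1 = (-4.3301, -2.5000, 2.0000)
after link 2: o_2 = (-3.8125, -0.5681, 6.0000)
after link 3: o_3 = (-1.3630, 0.8461, 9.4641)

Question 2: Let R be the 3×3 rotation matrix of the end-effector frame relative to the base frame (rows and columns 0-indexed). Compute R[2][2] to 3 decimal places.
End-effector z-axis (col 2 of R) = (-0.2241,-0.8365,0.5000)
R[2][2] = 0.5000

0.500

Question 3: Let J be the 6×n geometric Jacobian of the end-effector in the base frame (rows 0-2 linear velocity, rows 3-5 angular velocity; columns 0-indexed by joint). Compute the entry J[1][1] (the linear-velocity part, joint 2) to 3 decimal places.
2.967

axis z_1 = (0.0000,0.0000,1.0000); lever o_n−o_1 = (2.9671,3.3461,7.4641)
cross product → J_v[:, 1] = (-3.3461,2.9671,0.0000)
J_ω[:, 1] = z_1
entry J[1][1] = 2.9671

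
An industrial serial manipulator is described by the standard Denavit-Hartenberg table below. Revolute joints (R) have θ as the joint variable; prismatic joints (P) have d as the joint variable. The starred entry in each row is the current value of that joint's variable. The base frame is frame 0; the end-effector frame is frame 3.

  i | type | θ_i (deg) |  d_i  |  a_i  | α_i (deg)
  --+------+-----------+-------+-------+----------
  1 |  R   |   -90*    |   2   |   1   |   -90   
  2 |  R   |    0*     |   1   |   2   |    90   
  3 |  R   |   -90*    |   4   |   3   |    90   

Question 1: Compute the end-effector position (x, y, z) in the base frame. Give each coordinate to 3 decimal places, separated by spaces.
after link 1: o_1 = (0.0000, -1.0000, 2.0000)
after link 2: o_2 = (1.0000, -3.0000, 2.0000)
after link 3: o_3 = (-2.0000, -3.0000, 6.0000)

-2.000 -3.000 6.000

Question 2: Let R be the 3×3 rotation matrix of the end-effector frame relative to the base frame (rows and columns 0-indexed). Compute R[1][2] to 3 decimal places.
End-effector z-axis (col 2 of R) = (-0.0000,1.0000,0.0000)
R[1][2] = 1.0000

1.000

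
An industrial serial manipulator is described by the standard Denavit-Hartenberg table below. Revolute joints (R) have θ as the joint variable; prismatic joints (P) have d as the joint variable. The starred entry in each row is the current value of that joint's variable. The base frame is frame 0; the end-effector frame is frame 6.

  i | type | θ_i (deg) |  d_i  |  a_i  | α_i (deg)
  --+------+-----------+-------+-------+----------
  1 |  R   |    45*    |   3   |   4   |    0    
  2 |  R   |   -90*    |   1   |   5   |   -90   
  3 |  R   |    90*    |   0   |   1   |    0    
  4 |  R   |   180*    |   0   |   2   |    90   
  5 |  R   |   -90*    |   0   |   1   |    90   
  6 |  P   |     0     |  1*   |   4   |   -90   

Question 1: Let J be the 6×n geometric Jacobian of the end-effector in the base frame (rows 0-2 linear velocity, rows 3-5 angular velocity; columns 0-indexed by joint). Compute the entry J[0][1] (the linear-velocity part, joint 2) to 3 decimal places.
7.071

axis z_1 = (0.0000,0.0000,1.0000); lever o_n−o_1 = (-0.0000,-7.0711,1.0000)
cross product → J_v[:, 1] = (7.0711,-0.0000,0.0000)
J_ω[:, 1] = z_1
entry J[0][1] = 7.0711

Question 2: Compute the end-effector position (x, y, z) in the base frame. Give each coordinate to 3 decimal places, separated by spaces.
2.828 -4.243 4.000

after link 1: o_1 = (2.8284, 2.8284, 3.0000)
after link 2: o_2 = (6.3640, -0.7071, 4.0000)
after link 3: o_3 = (6.3640, -0.7071, 3.0000)
after link 4: o_4 = (6.3640, -0.7071, 5.0000)
after link 5: o_5 = (5.6569, -1.4142, 5.0000)
after link 6: o_6 = (2.8284, -4.2426, 4.0000)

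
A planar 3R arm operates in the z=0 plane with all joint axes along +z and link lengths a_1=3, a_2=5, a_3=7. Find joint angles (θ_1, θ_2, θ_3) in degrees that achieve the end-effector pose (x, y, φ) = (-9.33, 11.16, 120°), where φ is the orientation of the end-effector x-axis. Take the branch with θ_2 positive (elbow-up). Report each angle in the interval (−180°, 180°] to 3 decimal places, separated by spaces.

119.991 30.016 -30.006

wrist centre = target − a_3·(cos φ, sin φ) = (-5.8300, 5.0978)
cos θ_2 = (59.9767−3²−5²)/(2·3·5) = 0.8659; θ_2 = 30.0155° (elbow-up)
β = atan2(5.0978,-5.8300) = 138.8332°; ψ = atan2(2.5012,7.3294) = 18.8422°
θ_1 = β − ψ = 119.9909°
θ_3 = φ − θ_1 − θ_2 = -30.0065° (wrapped to (-180°,180°])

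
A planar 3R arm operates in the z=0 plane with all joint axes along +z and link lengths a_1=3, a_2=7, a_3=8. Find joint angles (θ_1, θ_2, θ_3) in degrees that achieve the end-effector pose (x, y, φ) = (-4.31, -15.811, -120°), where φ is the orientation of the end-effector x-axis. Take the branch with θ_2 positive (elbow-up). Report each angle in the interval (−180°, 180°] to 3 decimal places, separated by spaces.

-135.002 60.000 -44.997

wrist centre = target − a_3·(cos φ, sin φ) = (-0.3100, -8.8828)
cos θ_2 = (79.0002−3²−7²)/(2·3·7) = 0.5000; θ_2 = 59.9997° (elbow-up)
β = atan2(-8.8828,-0.3100) = -91.9987°; ψ = atan2(6.0622,6.5000) = 43.0037°
θ_1 = β − ψ = -135.0024°
θ_3 = φ − θ_1 − θ_2 = -44.9973° (wrapped to (-180°,180°])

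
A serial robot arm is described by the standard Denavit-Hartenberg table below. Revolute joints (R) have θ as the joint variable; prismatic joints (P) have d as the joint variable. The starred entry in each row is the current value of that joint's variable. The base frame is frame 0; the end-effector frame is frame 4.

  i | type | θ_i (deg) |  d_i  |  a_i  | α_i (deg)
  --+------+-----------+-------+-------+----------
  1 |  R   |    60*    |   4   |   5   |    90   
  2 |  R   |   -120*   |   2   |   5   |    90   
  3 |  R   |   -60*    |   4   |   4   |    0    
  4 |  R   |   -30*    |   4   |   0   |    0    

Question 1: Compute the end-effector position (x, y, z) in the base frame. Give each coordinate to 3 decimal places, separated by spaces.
after link 1: o_1 = (2.5000, 4.3301, 4.0000)
after link 2: o_2 = (2.9821, 1.1651, -0.3301)
after link 3: o_3 = (-2.2500, -0.9689, -0.0622)
after link 4: o_4 = (-3.9821, -3.9689, 1.9378)

-3.982 -3.969 1.938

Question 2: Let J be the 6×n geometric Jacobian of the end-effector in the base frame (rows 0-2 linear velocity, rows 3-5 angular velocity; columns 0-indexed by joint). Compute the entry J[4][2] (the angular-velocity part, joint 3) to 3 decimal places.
axis z_2 = (-0.4330,-0.7500,0.5000); lever o_n−o_2 = (-6.9641,-5.1340,2.2679)
cross product → J_v[:, 2] = (0.8660,-2.5000,-3.0000)
J_ω[:, 2] = z_2
entry J[4][2] = -0.7500

-0.750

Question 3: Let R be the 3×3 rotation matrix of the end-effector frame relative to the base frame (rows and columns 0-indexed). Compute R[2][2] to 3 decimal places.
End-effector z-axis (col 2 of R) = (-0.4330,-0.7500,0.5000)
R[2][2] = 0.5000

0.500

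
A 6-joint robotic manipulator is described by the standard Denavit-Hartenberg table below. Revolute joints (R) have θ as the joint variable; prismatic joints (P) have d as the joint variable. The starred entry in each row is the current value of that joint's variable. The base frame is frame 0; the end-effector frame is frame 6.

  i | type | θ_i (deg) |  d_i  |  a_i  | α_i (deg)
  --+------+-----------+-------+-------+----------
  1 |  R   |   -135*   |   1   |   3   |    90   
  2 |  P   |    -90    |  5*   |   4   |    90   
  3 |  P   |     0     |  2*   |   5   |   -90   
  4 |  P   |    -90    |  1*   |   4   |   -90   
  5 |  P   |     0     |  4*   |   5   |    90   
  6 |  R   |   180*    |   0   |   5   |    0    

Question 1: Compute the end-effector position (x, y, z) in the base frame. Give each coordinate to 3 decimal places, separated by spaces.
-2.121 6.364 -12.000

after link 1: o_1 = (-2.1213, -2.1213, 1.0000)
after link 2: o_2 = (-5.6569, 1.4142, -3.0000)
after link 3: o_3 = (-4.2426, 2.8284, -8.0000)
after link 4: o_4 = (-2.1213, 6.3640, -8.0000)
after link 5: o_5 = (1.4142, 9.8995, -12.0000)
after link 6: o_6 = (-2.1213, 6.3640, -12.0000)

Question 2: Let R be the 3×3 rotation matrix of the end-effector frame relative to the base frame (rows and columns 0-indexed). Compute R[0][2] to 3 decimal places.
-0.707

End-effector z-axis (col 2 of R) = (-0.7071,0.7071,0.0000)
R[0][2] = -0.7071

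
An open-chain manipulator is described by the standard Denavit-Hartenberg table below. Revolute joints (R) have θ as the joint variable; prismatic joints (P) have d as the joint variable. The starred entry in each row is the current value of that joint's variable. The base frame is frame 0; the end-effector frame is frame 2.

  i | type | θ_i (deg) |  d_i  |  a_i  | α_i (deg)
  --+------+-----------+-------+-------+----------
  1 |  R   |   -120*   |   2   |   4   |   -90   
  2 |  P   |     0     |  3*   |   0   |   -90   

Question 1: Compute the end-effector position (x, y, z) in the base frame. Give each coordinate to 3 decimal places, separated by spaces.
after link 1: o_1 = (-2.0000, -3.4641, 2.0000)
after link 2: o_2 = (0.5981, -4.9641, 2.0000)

0.598 -4.964 2.000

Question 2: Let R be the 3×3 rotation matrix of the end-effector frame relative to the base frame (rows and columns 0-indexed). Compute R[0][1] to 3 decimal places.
-0.866

End-effector y-axis (col 1 of R) = (-0.8660,0.5000,-0.0000)
R[0][1] = -0.8660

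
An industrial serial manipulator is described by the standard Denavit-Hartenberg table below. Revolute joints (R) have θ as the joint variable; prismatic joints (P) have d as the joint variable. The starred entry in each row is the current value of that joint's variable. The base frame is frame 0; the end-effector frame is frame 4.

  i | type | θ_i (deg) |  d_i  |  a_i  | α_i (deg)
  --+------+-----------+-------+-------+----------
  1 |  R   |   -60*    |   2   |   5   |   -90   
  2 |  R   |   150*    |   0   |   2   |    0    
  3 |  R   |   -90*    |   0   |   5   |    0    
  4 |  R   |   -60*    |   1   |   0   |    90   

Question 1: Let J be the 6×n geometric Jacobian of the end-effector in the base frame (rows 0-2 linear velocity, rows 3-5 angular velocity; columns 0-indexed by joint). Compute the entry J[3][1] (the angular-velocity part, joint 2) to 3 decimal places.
0.866

axis z_1 = (0.8660,0.5000,0.0000); lever o_n−o_1 = (1.2500,-0.1651,-5.3301)
cross product → J_v[:, 1] = (-2.6651,4.6160,-0.7679)
J_ω[:, 1] = z_1
entry J[3][1] = 0.8660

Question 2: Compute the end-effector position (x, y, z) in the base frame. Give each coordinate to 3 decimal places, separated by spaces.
3.750 -4.495 -3.330

after link 1: o_1 = (2.5000, -4.3301, 2.0000)
after link 2: o_2 = (1.6340, -2.8301, 1.0000)
after link 3: o_3 = (2.8840, -4.9952, -3.3301)
after link 4: o_4 = (3.7500, -4.4952, -3.3301)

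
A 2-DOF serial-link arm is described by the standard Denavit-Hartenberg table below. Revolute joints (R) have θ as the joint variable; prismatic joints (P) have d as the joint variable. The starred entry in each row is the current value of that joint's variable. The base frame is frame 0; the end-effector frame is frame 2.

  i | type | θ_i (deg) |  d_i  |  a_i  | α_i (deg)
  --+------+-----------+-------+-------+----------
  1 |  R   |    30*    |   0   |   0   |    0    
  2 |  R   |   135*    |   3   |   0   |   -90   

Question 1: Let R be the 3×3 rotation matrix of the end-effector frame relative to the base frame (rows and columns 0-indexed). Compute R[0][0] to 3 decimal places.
End-effector x-axis (col 0 of R) = (-0.9659,0.2588,0.0000)
R[0][0] = -0.9659

-0.966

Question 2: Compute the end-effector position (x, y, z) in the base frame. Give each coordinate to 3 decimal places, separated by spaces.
after link 1: o_1 = (0.0000, 0.0000, 0.0000)
after link 2: o_2 = (0.0000, 0.0000, 3.0000)

0.000 0.000 3.000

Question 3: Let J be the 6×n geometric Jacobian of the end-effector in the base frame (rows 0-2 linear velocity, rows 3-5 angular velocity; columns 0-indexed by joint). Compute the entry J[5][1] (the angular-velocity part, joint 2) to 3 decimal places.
1.000

axis z_1 = (0.0000,0.0000,1.0000); lever o_n−o_1 = (0.0000,0.0000,3.0000)
cross product → J_v[:, 1] = (0.0000,0.0000,0.0000)
J_ω[:, 1] = z_1
entry J[5][1] = 1.0000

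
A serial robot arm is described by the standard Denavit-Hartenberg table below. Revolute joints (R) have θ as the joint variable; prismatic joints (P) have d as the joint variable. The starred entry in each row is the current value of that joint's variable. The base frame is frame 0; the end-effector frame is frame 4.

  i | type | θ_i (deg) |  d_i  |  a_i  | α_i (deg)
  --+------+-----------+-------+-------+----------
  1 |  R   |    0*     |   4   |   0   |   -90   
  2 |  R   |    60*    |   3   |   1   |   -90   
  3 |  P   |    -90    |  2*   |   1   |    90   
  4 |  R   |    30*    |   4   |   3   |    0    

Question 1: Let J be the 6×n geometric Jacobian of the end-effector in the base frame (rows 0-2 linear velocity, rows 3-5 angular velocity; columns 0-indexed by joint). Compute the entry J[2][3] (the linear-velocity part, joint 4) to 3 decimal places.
-1.299

axis z_3 = (-0.5000,0.0000,0.8660); lever o_n−o_3 = (-3.2990,2.5981,2.7141)
cross product → J_v[:, 3] = (-2.2500,-1.5000,-1.2990)
J_ω[:, 3] = z_3
entry J[2][3] = -1.2990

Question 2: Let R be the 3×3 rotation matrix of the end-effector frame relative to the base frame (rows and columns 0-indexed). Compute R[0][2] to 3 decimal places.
End-effector z-axis (col 2 of R) = (-0.5000,0.0000,0.8660)
R[0][2] = -0.5000

-0.500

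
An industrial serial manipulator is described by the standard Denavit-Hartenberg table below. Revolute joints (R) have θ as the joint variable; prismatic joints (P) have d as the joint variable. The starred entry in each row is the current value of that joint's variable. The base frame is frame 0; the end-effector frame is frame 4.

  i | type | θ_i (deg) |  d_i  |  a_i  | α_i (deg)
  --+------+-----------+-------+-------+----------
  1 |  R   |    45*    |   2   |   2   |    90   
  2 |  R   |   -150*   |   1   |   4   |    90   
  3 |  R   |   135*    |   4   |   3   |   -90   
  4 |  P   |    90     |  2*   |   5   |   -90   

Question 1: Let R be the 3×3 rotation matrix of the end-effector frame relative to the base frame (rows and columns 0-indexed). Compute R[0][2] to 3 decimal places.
End-effector z-axis (col 2 of R) = (-0.9330,0.0670,-0.3536)
R[0][2] = -0.9330

-0.933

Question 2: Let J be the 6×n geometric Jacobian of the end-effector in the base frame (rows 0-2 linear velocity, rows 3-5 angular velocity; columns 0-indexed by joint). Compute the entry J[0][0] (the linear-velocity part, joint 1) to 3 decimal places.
-0.276

axis z_0 = ẑ; lever o_n−o_0 = (2.6904,0.2762,0.9017)
cross product → J_v[:, 0] = (-0.2762,2.6904,0.0000)
J_ω[:, 0] = z_0
entry J[0][0] = -0.2762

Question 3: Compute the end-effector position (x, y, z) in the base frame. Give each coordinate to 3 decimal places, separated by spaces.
2.690 0.276 0.902

after link 1: o_1 = (1.4142, 1.4142, 2.0000)
after link 2: o_2 = (-0.3282, -1.7424, 0.0000)
after link 3: o_3 = (1.0567, -3.3576, 4.5248)
after link 4: o_4 = (2.6904, 0.2762, 0.9017)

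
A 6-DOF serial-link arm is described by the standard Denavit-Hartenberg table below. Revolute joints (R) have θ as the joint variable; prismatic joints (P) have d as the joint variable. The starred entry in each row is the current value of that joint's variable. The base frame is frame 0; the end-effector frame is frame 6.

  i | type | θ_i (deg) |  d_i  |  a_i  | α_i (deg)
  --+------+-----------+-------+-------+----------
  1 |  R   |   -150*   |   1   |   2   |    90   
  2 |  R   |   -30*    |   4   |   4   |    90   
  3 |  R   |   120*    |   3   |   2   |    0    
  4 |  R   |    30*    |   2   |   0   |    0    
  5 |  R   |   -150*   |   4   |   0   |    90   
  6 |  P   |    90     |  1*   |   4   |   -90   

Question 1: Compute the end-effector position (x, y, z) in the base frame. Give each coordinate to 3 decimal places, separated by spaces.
-0.719 5.049 -11.758

after link 1: o_1 = (-1.7321, -1.0000, 1.0000)
after link 2: o_2 = (-6.7321, 0.7321, -1.0000)
after link 3: o_3 = (-5.5490, 3.4151, -3.0981)
after link 4: o_4 = (-4.6830, 3.9151, -4.8301)
after link 5: o_5 = (-2.9510, 4.9151, -8.2942)
after link 6: o_6 = (-0.7189, 5.0490, -11.7583)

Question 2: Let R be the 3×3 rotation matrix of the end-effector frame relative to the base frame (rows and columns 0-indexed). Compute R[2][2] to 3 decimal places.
End-effector z-axis (col 2 of R) = (0.7500,0.4330,0.5000)
R[2][2] = 0.5000

0.500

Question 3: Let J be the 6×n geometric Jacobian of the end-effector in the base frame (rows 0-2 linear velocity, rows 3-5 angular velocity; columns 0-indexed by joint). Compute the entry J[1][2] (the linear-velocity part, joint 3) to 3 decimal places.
axis z_2 = (0.4330,0.2500,-0.8660); lever o_n−o_2 = (6.0131,4.3170,-10.7583)
cross product → J_v[:, 2] = (1.0490,-0.5490,0.3660)
J_ω[:, 2] = z_2
entry J[1][2] = -0.5490

-0.549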